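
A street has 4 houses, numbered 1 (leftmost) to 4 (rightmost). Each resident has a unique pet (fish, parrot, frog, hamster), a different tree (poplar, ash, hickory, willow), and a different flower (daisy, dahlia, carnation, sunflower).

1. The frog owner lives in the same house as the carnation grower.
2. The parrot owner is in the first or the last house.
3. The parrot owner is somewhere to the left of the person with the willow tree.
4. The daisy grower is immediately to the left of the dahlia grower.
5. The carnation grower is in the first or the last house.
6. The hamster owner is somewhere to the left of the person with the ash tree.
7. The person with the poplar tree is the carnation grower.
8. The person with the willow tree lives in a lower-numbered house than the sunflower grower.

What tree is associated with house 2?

willow

From clue 3, the parrot owner must be in house 1.
Clue 1: the frog owner is in house 4.
Clue 1: the carnation grower is in house 4.
Clue 7: the person with the poplar tree is in house 4.
House 1 tree: only hickory fits.
The only tree still possible for house 2 is willow.
House 3 tree: only ash fits.
That leaves daisy as the flower for house 1.
The only flower still possible for house 2 is dahlia.
The only flower still possible for house 3 is sunflower.
Clue 6: the hamster owner is in house 2.
That leaves fish as the pet for house 3.
So: house 1 = parrot/hickory/daisy, house 2 = hamster/willow/dahlia, house 3 = fish/ash/sunflower, house 4 = frog/poplar/carnation.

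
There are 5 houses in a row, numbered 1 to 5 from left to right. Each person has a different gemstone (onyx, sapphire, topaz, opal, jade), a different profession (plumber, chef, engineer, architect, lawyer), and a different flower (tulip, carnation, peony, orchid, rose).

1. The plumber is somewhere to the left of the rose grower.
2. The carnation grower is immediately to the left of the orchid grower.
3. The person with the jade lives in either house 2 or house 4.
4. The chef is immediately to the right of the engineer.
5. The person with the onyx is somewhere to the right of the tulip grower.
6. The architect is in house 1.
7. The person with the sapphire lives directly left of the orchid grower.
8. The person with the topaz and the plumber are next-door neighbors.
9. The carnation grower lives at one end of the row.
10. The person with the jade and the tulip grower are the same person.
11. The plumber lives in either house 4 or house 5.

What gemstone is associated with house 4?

jade

From clue 6, the architect must be in house 1.
By clue 9, the carnation grower is in house 1.
From clue 11, the plumber must be in house 4.
Clue 1 places the rose grower in house 5.
Clue 2 places the orchid grower in house 2.
Clue 4 places the chef in house 3.
Clue 4 places the engineer in house 2.
Clue 7 places the person with the sapphire in house 1.
House 5's profession must be lawyer (nothing else left).
That leaves peony as the flower for house 3.
House 4's flower must be tulip (nothing else left).
By clue 5, the person with the onyx is in house 5.
Clue 10 places the person with the jade in house 4.
That leaves opal as the gemstone for house 2.
The only gemstone still possible for house 3 is topaz.
So: house 1 = sapphire/architect/carnation, house 2 = opal/engineer/orchid, house 3 = topaz/chef/peony, house 4 = jade/plumber/tulip, house 5 = onyx/lawyer/rose.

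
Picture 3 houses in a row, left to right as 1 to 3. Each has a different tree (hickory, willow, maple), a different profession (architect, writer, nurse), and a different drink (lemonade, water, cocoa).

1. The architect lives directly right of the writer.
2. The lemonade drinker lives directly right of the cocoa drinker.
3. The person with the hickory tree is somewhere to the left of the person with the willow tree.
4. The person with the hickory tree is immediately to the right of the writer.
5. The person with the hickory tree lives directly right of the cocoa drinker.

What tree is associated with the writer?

maple

Clue 4 places the person with the hickory tree in house 2.
The writer is in house 1 (clue 4).
Clue 5 places the cocoa drinker in house 1.
That leaves maple as the tree for house 1.
House 3's tree must be willow (nothing else left).
By clue 1, the architect is in house 2.
From clue 2, the lemonade drinker must be in house 2.
House 3's profession must be nurse (nothing else left).
So house 3 gets water for drink.
So: house 1 = maple/writer/cocoa, house 2 = hickory/architect/lemonade, house 3 = willow/nurse/water.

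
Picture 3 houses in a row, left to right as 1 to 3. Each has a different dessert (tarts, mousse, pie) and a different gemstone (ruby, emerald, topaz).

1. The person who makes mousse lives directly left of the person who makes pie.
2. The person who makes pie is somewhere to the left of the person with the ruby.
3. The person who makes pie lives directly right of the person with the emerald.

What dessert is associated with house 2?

pie

Clue 2: the person who makes pie is in house 2.
The person with the ruby is in house 3 (clue 2).
Clue 3: the person with the emerald is in house 1.
House 3 dessert: only tarts fits.
The only gemstone still possible for house 2 is topaz.
The only dessert still possible for house 1 is mousse.
So: house 1 = mousse/emerald, house 2 = pie/topaz, house 3 = tarts/ruby.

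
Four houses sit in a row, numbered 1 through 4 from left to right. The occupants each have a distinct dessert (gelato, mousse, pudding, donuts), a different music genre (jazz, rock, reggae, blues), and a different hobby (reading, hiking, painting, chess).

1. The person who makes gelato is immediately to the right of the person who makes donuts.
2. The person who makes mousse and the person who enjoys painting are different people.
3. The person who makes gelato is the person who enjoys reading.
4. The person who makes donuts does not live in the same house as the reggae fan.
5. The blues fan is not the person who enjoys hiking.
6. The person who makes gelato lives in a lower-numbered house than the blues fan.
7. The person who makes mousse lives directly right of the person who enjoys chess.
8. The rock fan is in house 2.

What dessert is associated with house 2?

Clue 8: the rock fan is in house 2.
The person who makes donuts is narrowed to house 1 or 2; consider each.
Placing it in house 2 leads to a contradiction, so it's in house 1.
Clue 1: the person who makes gelato is in house 2.
Clue 3 places the person who enjoys reading in house 2.
House 1 music genre: only jazz fits.
The person who makes mousse is in house 4 (clue 7).
Clue 7: the person who enjoys chess is in house 3.
So house 3 gets pudding for dessert.
By clue 2, the person who enjoys painting is in house 1.
House 4 hobby: only hiking fits.
From clue 5, the blues fan must be in house 3.
House 4 music genre: only reggae fits.
So: house 1 = donuts/jazz/painting, house 2 = gelato/rock/reading, house 3 = pudding/blues/chess, house 4 = mousse/reggae/hiking.

gelato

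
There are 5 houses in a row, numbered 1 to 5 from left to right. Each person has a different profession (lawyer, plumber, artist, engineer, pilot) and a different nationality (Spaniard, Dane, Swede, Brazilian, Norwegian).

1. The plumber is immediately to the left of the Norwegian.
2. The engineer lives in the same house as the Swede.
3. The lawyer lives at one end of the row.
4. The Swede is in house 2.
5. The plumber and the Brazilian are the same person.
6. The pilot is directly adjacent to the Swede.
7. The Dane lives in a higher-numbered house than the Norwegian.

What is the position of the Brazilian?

By clue 4, the Swede is in house 2.
The engineer is in house 2 (clue 2).
By clue 5, the plumber is in house 3.
From clue 5, the Brazilian must be in house 3.
House 1's profession must be pilot (nothing else left).
The only profession still possible for house 4 is artist.
That leaves lawyer as the profession for house 5.
That leaves Spaniard as the nationality for house 1.
House 4 nationality: only Norwegian fits.
That leaves Dane as the nationality for house 5.
So: house 1 = pilot/Spaniard, house 2 = engineer/Swede, house 3 = plumber/Brazilian, house 4 = artist/Norwegian, house 5 = lawyer/Dane.

3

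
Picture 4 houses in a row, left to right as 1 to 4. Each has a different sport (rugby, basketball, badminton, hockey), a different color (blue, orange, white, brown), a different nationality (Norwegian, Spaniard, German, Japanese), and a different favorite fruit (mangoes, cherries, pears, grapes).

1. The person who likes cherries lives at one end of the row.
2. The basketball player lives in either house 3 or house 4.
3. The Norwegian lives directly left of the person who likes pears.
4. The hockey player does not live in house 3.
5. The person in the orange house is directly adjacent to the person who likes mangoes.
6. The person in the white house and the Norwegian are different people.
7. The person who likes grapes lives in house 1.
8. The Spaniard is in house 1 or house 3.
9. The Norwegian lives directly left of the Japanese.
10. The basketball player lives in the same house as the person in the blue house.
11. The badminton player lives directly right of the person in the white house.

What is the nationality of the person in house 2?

The person who likes grapes is in house 1 (clue 7).
So house 4 gets cherries for favorite fruit.
House 4 nationality: only German fits.
The basketball player is narrowed to house 3 or 4; consider each.
Placing it in house 3 leads to a contradiction, so it's in house 4.
From clue 10, the person in the blue house must be in house 4.
The badminton player is narrowed to house 2 or 3; consider each.
Placing it in house 3 leads to a contradiction, so it's in house 2.
Clue 11: the person in the white house is in house 1.
House 1 sport: only hockey fits.
So house 3 gets rugby for sport.
From clue 6, the Norwegian must be in house 2.
Clue 9 places the Japanese in house 3.
House 1's nationality must be Spaniard (nothing else left).
From clue 3, the person who likes pears must be in house 3.
House 2's favorite fruit must be mangoes (nothing else left).
The person in the orange house is in house 3 (clue 5).
House 2's color must be brown (nothing else left).
So: house 1 = hockey/white/Spaniard/grapes, house 2 = badminton/brown/Norwegian/mangoes, house 3 = rugby/orange/Japanese/pears, house 4 = basketball/blue/German/cherries.

Norwegian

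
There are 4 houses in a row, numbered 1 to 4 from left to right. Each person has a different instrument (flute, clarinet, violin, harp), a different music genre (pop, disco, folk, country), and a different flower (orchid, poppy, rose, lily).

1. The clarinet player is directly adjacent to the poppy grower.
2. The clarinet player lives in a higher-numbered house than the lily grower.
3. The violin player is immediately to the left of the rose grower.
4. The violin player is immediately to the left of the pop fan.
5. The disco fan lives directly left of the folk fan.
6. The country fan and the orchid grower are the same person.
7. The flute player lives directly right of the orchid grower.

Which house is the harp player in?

1

The clarinet player is narrowed to house 2 or 3 or 4; consider each.
Placing it in house 2 and house 3 leads to a contradiction, so it's in house 4.
From clue 1, the poppy grower must be in house 3.
So house 4 gets rose for flower.
The violin player is in house 3 (clue 3).
Clue 4: the pop fan is in house 4.
House 1 instrument: only harp fits.
House 2's instrument must be flute (nothing else left).
Clue 7 places the orchid grower in house 1.
House 3 music genre: only folk fits.
So house 2 gets lily for flower.
The disco fan is in house 2 (clue 5).
Clue 6: the country fan is in house 1.
So: house 1 = harp/country/orchid, house 2 = flute/disco/lily, house 3 = violin/folk/poppy, house 4 = clarinet/pop/rose.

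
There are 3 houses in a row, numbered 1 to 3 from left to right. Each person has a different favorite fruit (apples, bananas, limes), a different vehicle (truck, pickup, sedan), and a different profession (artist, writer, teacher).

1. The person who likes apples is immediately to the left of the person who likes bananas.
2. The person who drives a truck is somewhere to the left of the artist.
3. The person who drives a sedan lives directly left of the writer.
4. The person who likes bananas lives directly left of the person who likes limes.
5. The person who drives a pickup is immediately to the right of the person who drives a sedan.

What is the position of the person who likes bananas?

2

From clue 4, the person who likes bananas must be in house 2.
Clue 4 places the person who likes limes in house 3.
House 1 favorite fruit: only apples fits.
The only vehicle still possible for house 3 is pickup.
House 1's profession must be teacher (nothing else left).
By clue 5, the person who drives a sedan is in house 2.
House 1 vehicle: only truck fits.
From clue 3, the writer must be in house 3.
The only profession still possible for house 2 is artist.
So: house 1 = apples/truck/teacher, house 2 = bananas/sedan/artist, house 3 = limes/pickup/writer.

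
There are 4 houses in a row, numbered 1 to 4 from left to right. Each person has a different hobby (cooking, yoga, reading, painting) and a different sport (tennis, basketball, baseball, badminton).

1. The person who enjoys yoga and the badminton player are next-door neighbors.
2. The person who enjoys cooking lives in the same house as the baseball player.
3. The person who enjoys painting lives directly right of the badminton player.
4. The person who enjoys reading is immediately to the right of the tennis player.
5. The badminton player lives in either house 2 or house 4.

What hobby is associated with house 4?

cooking

Clue 5 places the badminton player in house 2.
Clue 3: the person who enjoys painting is in house 3.
The only hobby still possible for house 2 is reading.
The only hobby still possible for house 4 is cooking.
The baseball player is in house 4 (clue 2).
From clue 4, the tennis player must be in house 1.
The only hobby still possible for house 1 is yoga.
House 3's sport must be basketball (nothing else left).
So: house 1 = yoga/tennis, house 2 = reading/badminton, house 3 = painting/basketball, house 4 = cooking/baseball.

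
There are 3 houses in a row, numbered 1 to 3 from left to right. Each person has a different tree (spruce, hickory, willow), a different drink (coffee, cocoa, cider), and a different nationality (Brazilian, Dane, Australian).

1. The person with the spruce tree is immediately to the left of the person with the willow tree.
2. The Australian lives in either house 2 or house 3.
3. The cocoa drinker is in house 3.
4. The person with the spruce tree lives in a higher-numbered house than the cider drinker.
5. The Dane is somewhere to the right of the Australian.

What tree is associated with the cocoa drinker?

willow

By clue 3, the cocoa drinker is in house 3.
Clue 4 places the person with the spruce tree in house 2.
Clue 4: the cider drinker is in house 1.
Clue 5 places the Dane in house 3.
By clue 5, the Australian is in house 2.
So house 1 gets hickory for tree.
That leaves willow as the tree for house 3.
The only drink still possible for house 2 is coffee.
So house 1 gets Brazilian for nationality.
So: house 1 = hickory/cider/Brazilian, house 2 = spruce/coffee/Australian, house 3 = willow/cocoa/Dane.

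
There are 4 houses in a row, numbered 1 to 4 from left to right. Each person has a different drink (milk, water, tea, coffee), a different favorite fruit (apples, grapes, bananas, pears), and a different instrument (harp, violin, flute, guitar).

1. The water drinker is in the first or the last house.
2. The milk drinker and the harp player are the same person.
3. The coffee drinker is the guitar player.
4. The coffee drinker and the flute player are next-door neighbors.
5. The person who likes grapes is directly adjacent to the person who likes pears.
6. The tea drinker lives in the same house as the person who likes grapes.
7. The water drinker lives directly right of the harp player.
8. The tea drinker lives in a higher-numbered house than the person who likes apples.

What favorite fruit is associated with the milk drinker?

pears

By clue 7, the water drinker is in house 4.
From clue 7, the harp player must be in house 3.
Clue 2 places the milk drinker in house 3.
That leaves coffee as the drink for house 1.
House 2's drink must be tea (nothing else left).
House 4's instrument must be violin (nothing else left).
The guitar player is in house 1 (clue 3).
By clue 4, the flute player is in house 2.
Clue 6: the person who likes grapes is in house 2.
The person who likes apples is in house 1 (clue 8).
From clue 5, the person who likes pears must be in house 3.
House 4's favorite fruit must be bananas (nothing else left).
So: house 1 = coffee/apples/guitar, house 2 = tea/grapes/flute, house 3 = milk/pears/harp, house 4 = water/bananas/violin.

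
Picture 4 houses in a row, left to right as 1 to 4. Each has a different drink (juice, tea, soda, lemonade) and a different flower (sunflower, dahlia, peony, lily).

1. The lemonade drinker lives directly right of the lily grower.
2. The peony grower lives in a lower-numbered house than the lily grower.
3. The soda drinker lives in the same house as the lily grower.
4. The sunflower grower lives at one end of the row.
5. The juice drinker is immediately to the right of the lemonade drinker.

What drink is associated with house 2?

soda

The only drink still possible for house 1 is tea.
That leaves juice as the drink for house 4.
By clue 1, the lemonade drinker is in house 3.
By clue 1, the lily grower is in house 2.
Clue 2 places the peony grower in house 1.
From clue 3, the soda drinker must be in house 2.
That leaves dahlia as the flower for house 3.
House 4's flower must be sunflower (nothing else left).
So: house 1 = tea/peony, house 2 = soda/lily, house 3 = lemonade/dahlia, house 4 = juice/sunflower.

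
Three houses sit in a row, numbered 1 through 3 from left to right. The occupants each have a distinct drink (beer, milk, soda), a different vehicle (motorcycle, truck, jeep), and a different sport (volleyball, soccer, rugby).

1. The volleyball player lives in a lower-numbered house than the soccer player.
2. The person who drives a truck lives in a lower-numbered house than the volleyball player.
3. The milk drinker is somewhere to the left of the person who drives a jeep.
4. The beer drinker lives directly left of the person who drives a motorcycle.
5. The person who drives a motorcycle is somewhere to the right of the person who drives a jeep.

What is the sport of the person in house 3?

From clue 2, the person who drives a truck must be in house 1.
Clue 2: the volleyball player is in house 2.
From clue 5, the person who drives a motorcycle must be in house 3.
Clue 5 places the person who drives a jeep in house 2.
So house 3 gets soda for drink.
That leaves rugby as the sport for house 1.
So house 3 gets soccer for sport.
Clue 3: the milk drinker is in house 1.
Clue 4: the beer drinker is in house 2.
So: house 1 = milk/truck/rugby, house 2 = beer/jeep/volleyball, house 3 = soda/motorcycle/soccer.

soccer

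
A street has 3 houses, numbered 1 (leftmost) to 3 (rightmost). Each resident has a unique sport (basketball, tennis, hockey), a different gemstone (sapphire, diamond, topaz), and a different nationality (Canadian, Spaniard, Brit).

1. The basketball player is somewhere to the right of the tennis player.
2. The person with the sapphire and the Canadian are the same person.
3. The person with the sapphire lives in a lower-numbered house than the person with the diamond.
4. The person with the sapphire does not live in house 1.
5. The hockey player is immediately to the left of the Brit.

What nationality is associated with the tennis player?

Spaniard

Clue 4: the person with the sapphire is in house 2.
House 3's sport must be basketball (nothing else left).
House 1's gemstone must be topaz (nothing else left).
The only gemstone still possible for house 3 is diamond.
By clue 2, the Canadian is in house 2.
That leaves Spaniard as the nationality for house 1.
The only nationality still possible for house 3 is Brit.
Clue 5 places the hockey player in house 2.
House 1 sport: only tennis fits.
So: house 1 = tennis/topaz/Spaniard, house 2 = hockey/sapphire/Canadian, house 3 = basketball/diamond/Brit.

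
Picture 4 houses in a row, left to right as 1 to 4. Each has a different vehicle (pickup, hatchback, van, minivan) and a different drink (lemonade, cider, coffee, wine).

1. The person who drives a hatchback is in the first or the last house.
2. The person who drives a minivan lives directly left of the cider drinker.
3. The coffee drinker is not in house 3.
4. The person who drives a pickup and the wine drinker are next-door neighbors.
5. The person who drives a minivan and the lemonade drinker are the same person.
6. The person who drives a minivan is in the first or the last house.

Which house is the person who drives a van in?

3

Clue 6: the person who drives a minivan is in house 1.
Clue 2: the cider drinker is in house 2.
By clue 5, the lemonade drinker is in house 1.
House 4 vehicle: only hatchback fits.
House 3's drink must be wine (nothing else left).
So house 4 gets coffee for drink.
The person who drives a pickup is in house 2 (clue 4).
House 3's vehicle must be van (nothing else left).
So: house 1 = minivan/lemonade, house 2 = pickup/cider, house 3 = van/wine, house 4 = hatchback/coffee.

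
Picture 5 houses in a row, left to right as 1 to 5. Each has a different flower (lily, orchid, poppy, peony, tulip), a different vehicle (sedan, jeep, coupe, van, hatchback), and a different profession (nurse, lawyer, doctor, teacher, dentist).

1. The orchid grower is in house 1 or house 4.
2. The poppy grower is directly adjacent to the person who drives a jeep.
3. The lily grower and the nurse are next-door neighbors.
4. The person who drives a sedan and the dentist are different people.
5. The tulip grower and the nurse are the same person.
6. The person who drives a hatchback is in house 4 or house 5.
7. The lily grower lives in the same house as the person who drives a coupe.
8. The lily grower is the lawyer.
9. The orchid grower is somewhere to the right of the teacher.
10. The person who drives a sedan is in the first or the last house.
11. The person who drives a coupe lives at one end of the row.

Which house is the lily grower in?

Clue 9: the orchid grower is in house 4.
Clue 3 places the lily grower in house 1.
The nurse is in house 2 (clue 3).
By clue 5, the tulip grower is in house 2.
Clue 7 places the person who drives a coupe in house 1.
From clue 8, the lawyer must be in house 1.
The only profession still possible for house 3 is teacher.
Clue 4 places the dentist in house 4.
That leaves van as the vehicle for house 3.
That leaves hatchback as the vehicle for house 4.
So house 5 gets sedan for vehicle.
The only profession still possible for house 5 is doctor.
From clue 2, the poppy grower must be in house 3.
House 5's flower must be peony (nothing else left).
House 2's vehicle must be jeep (nothing else left).
So: house 1 = lily/coupe/lawyer, house 2 = tulip/jeep/nurse, house 3 = poppy/van/teacher, house 4 = orchid/hatchback/dentist, house 5 = peony/sedan/doctor.

1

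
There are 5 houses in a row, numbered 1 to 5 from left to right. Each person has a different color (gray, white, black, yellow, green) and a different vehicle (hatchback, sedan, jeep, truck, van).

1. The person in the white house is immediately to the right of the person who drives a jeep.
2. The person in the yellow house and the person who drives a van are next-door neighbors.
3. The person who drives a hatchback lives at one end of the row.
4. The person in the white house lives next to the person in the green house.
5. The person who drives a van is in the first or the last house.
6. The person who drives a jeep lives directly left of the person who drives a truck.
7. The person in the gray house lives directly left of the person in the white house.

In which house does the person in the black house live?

The person in the yellow house is narrowed to house 2 or 4; consider each.
Placing it in house 4 leads to a contradiction, so it's in house 2.
From clue 2, the person who drives a van must be in house 1.
House 1's color must be black (nothing else left).
The only vehicle still possible for house 5 is hatchback.
By clue 6, the person who drives a jeep is in house 3.
By clue 6, the person who drives a truck is in house 4.
So house 2 gets sedan for vehicle.
Clue 1: the person in the white house is in house 4.
Clue 7 places the person in the gray house in house 3.
That leaves green as the color for house 5.
So: house 1 = black/van, house 2 = yellow/sedan, house 3 = gray/jeep, house 4 = white/truck, house 5 = green/hatchback.

1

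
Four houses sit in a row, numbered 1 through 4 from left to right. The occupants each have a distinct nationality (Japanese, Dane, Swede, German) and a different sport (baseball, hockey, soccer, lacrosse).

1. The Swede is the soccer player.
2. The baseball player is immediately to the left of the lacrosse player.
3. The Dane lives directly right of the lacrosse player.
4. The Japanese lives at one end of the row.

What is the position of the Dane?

The Dane is narrowed to house 3 or 4; consider each.
Placing it in house 4 leads to a contradiction, so it's in house 3.
Clue 3 places the lacrosse player in house 2.
House 2 nationality: only German fits.
House 1's sport must be baseball (nothing else left).
House 3's sport must be hockey (nothing else left).
That leaves soccer as the sport for house 4.
From clue 1, the Swede must be in house 4.
House 1's nationality must be Japanese (nothing else left).
So: house 1 = Japanese/baseball, house 2 = German/lacrosse, house 3 = Dane/hockey, house 4 = Swede/soccer.

3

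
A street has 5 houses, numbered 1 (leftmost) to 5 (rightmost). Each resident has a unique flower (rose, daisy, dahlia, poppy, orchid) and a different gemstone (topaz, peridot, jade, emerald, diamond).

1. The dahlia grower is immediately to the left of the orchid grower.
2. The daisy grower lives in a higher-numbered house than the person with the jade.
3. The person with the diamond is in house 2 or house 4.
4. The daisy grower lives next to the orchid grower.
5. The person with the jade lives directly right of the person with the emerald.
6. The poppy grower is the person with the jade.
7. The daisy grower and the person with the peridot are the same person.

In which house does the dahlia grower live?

3

The person with the diamond is narrowed to house 2 or 4; consider each.
Placing it in house 2 leads to a contradiction, so it's in house 4.
The dahlia grower is narrowed to house 1 or 3; consider each.
Placing it in house 1 leads to a contradiction, so it's in house 3.
From clue 1, the orchid grower must be in house 4.
House 1 flower: only rose fits.
So house 2 gets poppy for flower.
House 5's flower must be daisy (nothing else left).
By clue 6, the person with the jade is in house 2.
Clue 7: the person with the peridot is in house 5.
So house 1 gets emerald for gemstone.
The only gemstone still possible for house 3 is topaz.
So: house 1 = rose/emerald, house 2 = poppy/jade, house 3 = dahlia/topaz, house 4 = orchid/diamond, house 5 = daisy/peridot.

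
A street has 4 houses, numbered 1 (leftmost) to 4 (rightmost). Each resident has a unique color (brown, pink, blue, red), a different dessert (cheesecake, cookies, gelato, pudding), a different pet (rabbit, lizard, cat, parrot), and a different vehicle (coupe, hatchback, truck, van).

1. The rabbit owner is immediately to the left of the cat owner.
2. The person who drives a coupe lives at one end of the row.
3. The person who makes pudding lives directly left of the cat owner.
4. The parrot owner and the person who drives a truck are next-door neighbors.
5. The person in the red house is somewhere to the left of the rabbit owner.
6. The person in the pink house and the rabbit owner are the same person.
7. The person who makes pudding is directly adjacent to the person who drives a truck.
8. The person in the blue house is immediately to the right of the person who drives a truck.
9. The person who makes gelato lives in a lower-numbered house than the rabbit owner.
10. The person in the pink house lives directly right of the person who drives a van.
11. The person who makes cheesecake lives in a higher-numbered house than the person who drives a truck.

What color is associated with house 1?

The person in the pink house is narrowed to house 2 or 3; consider each.
Placing it in house 3 leads to a contradiction, so it's in house 2.
Clue 6: the rabbit owner is in house 2.
From clue 9, the person who makes gelato must be in house 1.
Clue 10 places the person who drives a van in house 1.
So house 1 gets red for color.
By clue 1, the cat owner is in house 3.
From clue 3, the person who makes pudding must be in house 2.
By clue 7, the person who drives a truck is in house 3.
Clue 8 places the person in the blue house in house 4.
From clue 11, the person who makes cheesecake must be in house 4.
That leaves brown as the color for house 3.
So house 3 gets cookies for dessert.
House 2's vehicle must be hatchback (nothing else left).
The only vehicle still possible for house 4 is coupe.
Clue 4: the parrot owner is in house 4.
House 1's pet must be lizard (nothing else left).
So: house 1 = red/gelato/lizard/van, house 2 = pink/pudding/rabbit/hatchback, house 3 = brown/cookies/cat/truck, house 4 = blue/cheesecake/parrot/coupe.

red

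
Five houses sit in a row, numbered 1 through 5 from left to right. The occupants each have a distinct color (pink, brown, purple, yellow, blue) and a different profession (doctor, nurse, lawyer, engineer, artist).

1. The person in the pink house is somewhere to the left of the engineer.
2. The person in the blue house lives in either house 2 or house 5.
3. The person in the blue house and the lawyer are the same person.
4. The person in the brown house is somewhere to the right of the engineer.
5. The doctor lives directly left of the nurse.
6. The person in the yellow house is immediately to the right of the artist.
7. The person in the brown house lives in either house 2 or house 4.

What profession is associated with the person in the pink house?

By clue 7, the person in the brown house is in house 4.
The person in the blue house is narrowed to house 2 or 5; consider each.
Placing it in house 2 leads to a contradiction, so it's in house 5.
From clue 3, the lawyer must be in house 5.
House 4's profession must be nurse (nothing else left).
From clue 5, the doctor must be in house 3.
The only profession still possible for house 1 is artist.
So house 2 gets engineer for profession.
Clue 1: the person in the pink house is in house 1.
The person in the yellow house is in house 2 (clue 6).
So house 3 gets purple for color.
So: house 1 = pink/artist, house 2 = yellow/engineer, house 3 = purple/doctor, house 4 = brown/nurse, house 5 = blue/lawyer.

artist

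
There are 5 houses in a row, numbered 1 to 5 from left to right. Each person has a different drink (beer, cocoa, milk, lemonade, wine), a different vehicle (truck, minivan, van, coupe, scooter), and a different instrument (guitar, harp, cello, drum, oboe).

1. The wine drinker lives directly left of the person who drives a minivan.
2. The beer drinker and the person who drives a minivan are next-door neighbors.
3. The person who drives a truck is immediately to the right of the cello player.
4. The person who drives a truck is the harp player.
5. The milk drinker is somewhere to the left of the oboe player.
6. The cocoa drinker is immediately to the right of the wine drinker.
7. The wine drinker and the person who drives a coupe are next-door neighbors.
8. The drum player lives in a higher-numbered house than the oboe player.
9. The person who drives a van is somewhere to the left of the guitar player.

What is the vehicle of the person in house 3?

minivan

House 1 instrument: only cello fits.
From clue 3, the person who drives a truck must be in house 2.
Clue 4 places the harp player in house 2.
The drum player is narrowed to house 4 or 5; consider each.
Placing it in house 5 leads to a contradiction, so it's in house 4.
The oboe player is in house 3 (clue 8).
So house 5 gets guitar for instrument.
The milk drinker is narrowed to house 1 or 2; consider each.
Placing it in house 2 leads to a contradiction, so it's in house 1.
The cocoa drinker is narrowed to house 3 or 4 or 5; consider each.
Placing it in house 4 and house 5 leads to a contradiction, so it's in house 3.
Clue 6 places the wine drinker in house 2.
Clue 1: the person who drives a minivan is in house 3.
By clue 2, the beer drinker is in house 4.
House 5 drink: only lemonade fits.
House 1's vehicle must be coupe (nothing else left).
That leaves scooter as the vehicle for house 5.
The only vehicle still possible for house 4 is van.
So: house 1 = milk/coupe/cello, house 2 = wine/truck/harp, house 3 = cocoa/minivan/oboe, house 4 = beer/van/drum, house 5 = lemonade/scooter/guitar.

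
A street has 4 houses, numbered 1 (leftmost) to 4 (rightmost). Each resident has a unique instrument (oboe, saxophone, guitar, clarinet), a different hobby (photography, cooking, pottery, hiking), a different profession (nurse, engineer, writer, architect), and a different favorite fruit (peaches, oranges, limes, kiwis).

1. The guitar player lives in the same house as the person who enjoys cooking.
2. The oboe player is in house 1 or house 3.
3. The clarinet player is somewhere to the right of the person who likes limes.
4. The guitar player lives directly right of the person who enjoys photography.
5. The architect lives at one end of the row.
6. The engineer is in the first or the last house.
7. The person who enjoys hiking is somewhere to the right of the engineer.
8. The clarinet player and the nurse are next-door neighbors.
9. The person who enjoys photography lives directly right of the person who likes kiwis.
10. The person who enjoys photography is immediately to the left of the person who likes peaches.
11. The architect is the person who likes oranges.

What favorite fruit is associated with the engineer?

Clue 7: the engineer is in house 1.
The only profession still possible for house 4 is architect.
Clue 11 places the person who likes oranges in house 4.
House 1 hobby: only pottery fits.
By clue 10, the person who enjoys photography is in house 2.
So house 3 gets peaches for favorite fruit.
From clue 4, the guitar player must be in house 3.
By clue 9, the person who likes kiwis is in house 1.
House 2's favorite fruit must be limes (nothing else left).
The person who enjoys cooking is in house 3 (clue 1).
Clue 3 places the clarinet player in house 4.
Clue 8 places the nurse in house 3.
House 1 instrument: only oboe fits.
House 2 instrument: only saxophone fits.
That leaves hiking as the hobby for house 4.
So house 2 gets writer for profession.
So: house 1 = oboe/pottery/engineer/kiwis, house 2 = saxophone/photography/writer/limes, house 3 = guitar/cooking/nurse/peaches, house 4 = clarinet/hiking/architect/oranges.

kiwis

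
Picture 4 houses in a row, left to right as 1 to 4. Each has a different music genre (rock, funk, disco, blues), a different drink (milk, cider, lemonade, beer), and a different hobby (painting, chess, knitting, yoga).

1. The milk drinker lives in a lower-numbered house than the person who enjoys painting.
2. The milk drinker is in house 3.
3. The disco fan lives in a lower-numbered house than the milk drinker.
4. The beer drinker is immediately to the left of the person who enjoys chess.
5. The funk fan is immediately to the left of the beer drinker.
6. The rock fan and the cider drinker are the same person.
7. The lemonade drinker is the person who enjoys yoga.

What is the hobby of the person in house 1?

The milk drinker is in house 3 (clue 2).
So house 2 gets beer for drink.
Clue 1: the person who enjoys painting is in house 4.
The person who enjoys chess is in house 3 (clue 4).
Clue 5: the funk fan is in house 1.
The only music genre still possible for house 2 is disco.
So house 3 gets blues for music genre.
The only music genre still possible for house 4 is rock.
So house 1 gets yoga for hobby.
That leaves knitting as the hobby for house 2.
Clue 6 places the cider drinker in house 4.
Clue 7 places the lemonade drinker in house 1.
So: house 1 = funk/lemonade/yoga, house 2 = disco/beer/knitting, house 3 = blues/milk/chess, house 4 = rock/cider/painting.

yoga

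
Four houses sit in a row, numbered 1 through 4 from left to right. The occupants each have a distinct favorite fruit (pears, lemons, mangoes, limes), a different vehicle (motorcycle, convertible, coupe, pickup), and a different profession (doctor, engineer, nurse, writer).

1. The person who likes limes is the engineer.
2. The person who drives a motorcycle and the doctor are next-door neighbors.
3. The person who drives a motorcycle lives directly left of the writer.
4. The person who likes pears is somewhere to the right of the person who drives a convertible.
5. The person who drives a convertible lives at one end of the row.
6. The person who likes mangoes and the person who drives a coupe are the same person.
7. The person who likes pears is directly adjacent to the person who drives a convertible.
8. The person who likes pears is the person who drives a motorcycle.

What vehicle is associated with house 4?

pickup

From clue 5, the person who drives a convertible must be in house 1.
By clue 7, the person who likes pears is in house 2.
By clue 8, the person who drives a motorcycle is in house 2.
Clue 3: the writer is in house 3.
House 2's profession must be nurse (nothing else left).
House 4 profession: only engineer fits.
The person who likes limes is in house 4 (clue 1).
House 1 favorite fruit: only lemons fits.
House 3's favorite fruit must be mangoes (nothing else left).
The only profession still possible for house 1 is doctor.
Clue 6: the person who drives a coupe is in house 3.
That leaves pickup as the vehicle for house 4.
So: house 1 = lemons/convertible/doctor, house 2 = pears/motorcycle/nurse, house 3 = mangoes/coupe/writer, house 4 = limes/pickup/engineer.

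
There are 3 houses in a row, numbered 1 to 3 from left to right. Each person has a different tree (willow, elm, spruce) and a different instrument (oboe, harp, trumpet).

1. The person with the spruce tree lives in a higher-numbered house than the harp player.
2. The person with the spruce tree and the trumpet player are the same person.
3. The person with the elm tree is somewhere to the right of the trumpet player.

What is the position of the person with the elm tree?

3

Clue 3 places the person with the elm tree in house 3.
From clue 3, the trumpet player must be in house 2.
House 1 tree: only willow fits.
House 2 tree: only spruce fits.
That leaves oboe as the instrument for house 3.
So house 1 gets harp for instrument.
So: house 1 = willow/harp, house 2 = spruce/trumpet, house 3 = elm/oboe.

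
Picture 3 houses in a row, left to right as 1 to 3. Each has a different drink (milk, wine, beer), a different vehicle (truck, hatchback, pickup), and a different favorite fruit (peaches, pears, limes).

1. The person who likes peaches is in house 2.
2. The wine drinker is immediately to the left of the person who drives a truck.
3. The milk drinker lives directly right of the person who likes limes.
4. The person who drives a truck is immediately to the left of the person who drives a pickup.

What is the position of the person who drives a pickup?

By clue 1, the person who likes peaches is in house 2.
From clue 4, the person who drives a truck must be in house 2.
Clue 4: the person who drives a pickup is in house 3.
That leaves hatchback as the vehicle for house 1.
House 1 favorite fruit: only limes fits.
So house 3 gets pears for favorite fruit.
The wine drinker is in house 1 (clue 2).
From clue 3, the milk drinker must be in house 2.
That leaves beer as the drink for house 3.
So: house 1 = wine/hatchback/limes, house 2 = milk/truck/peaches, house 3 = beer/pickup/pears.

3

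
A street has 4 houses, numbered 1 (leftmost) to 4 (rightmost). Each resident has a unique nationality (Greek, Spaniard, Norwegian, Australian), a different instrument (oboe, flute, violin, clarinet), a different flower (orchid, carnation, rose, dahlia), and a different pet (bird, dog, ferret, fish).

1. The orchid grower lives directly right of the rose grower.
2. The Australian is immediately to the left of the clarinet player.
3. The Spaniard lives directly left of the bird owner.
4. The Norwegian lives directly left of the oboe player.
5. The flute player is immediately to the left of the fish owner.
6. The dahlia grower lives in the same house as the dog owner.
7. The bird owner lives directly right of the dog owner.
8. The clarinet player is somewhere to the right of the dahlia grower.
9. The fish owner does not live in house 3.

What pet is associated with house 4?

That leaves Greek as the nationality for house 4.
The flute player is narrowed to house 1 or 3; consider each.
Placing it in house 1 leads to a contradiction, so it's in house 3.
The fish owner is in house 4 (clue 5).
House 1's instrument must be violin (nothing else left).
House 2's nationality must be Spaniard (nothing else left).
From clue 3, the bird owner must be in house 3.
Clue 7 places the dog owner in house 2.
So house 1 gets ferret for pet.
From clue 6, the dahlia grower must be in house 2.
From clue 8, the clarinet player must be in house 4.
The only instrument still possible for house 2 is oboe.
From clue 1, the orchid grower must be in house 4.
By clue 1, the rose grower is in house 3.
From clue 2, the Australian must be in house 3.
Clue 4: the Norwegian is in house 1.
So house 1 gets carnation for flower.
So: house 1 = Norwegian/violin/carnation/ferret, house 2 = Spaniard/oboe/dahlia/dog, house 3 = Australian/flute/rose/bird, house 4 = Greek/clarinet/orchid/fish.

fish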